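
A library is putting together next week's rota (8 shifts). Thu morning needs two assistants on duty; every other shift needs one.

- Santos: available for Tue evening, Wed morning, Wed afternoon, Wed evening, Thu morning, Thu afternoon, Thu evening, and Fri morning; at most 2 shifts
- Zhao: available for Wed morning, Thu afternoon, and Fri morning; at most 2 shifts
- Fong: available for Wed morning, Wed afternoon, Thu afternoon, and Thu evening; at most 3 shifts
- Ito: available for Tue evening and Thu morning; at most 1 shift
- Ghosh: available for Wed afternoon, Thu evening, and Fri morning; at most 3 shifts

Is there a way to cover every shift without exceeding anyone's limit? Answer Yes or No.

No

Total capacity is 11 and 9 slots are needed, so capacity alone doesn't rule it out.
Shifts {Tue evening, Wed evening, Thu morning} need 4 worker-slots in total, but the assistants available for any of those shifts (Santos and Ito) can supply at most 3 among them. So no valid schedule exists.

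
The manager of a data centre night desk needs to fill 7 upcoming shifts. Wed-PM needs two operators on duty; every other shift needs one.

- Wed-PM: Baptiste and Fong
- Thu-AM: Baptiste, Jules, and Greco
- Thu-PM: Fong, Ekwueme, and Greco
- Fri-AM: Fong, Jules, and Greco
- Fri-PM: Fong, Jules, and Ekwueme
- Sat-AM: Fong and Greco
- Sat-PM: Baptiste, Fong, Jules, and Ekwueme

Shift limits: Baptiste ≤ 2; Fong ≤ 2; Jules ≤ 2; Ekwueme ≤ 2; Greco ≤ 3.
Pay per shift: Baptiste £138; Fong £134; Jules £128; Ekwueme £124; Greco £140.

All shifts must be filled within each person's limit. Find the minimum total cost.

Wed-PM can only be covered by Baptiste and Fong, so that assignment is forced.
Picking the cheapest available operator for each shift independently would cost £1034, but that ignores the shift limits.
An optimal schedule: Wed-PM→Baptiste+Fong, Thu-AM→Baptiste, Thu-PM→Ekwueme, Fri-AM→Jules, Fri-PM→Jules, Sat-AM→Fong, Sat-PM→Ekwueme.
Total: 138 + 134 + 138 + 124 + 128 + 128 + 134 + 124 = £1048.

£1048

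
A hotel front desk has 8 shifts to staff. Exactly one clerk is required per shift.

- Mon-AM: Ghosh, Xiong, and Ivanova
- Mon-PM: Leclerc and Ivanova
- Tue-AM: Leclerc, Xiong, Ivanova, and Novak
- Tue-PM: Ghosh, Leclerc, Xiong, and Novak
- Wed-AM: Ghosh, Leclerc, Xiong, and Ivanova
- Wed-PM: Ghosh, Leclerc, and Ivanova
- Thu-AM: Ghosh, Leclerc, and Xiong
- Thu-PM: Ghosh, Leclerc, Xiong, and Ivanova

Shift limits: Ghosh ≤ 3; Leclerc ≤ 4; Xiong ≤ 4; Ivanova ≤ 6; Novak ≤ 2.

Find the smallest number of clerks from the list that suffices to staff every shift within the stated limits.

2

8 slots to fill and no one can take more than 6, so at least ⌈8/6⌉ = 2 clerks are needed.
Ghosh and Ivanova alone can cover everything: Mon-AM→Ghosh, Mon-PM→Ivanova, Tue-AM→Ivanova, Tue-PM→Ghosh, Wed-AM→Ivanova, Wed-PM→Ivanova, Thu-AM→Ghosh, Thu-PM→Ivanova.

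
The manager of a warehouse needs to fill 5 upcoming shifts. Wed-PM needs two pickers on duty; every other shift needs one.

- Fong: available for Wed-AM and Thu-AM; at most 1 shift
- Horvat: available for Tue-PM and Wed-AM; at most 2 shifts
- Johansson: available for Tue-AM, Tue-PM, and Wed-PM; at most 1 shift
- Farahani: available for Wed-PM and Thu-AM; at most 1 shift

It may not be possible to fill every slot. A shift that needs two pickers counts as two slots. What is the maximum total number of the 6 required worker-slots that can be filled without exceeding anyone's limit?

5

Total capacity across all pickers is 1+2+1+1 = 5, and 6 slots are needed, so at most 5 can be filled.
An assignment achieving 5: Tue-AM→Johansson, Tue-PM→Horvat, Wed-AM→Horvat, Wed-PM→Farahani, Thu-AM→Fong.
Loads: Fong 1/1, Horvat 2/2, Johansson 1/1, Farahani 1/1.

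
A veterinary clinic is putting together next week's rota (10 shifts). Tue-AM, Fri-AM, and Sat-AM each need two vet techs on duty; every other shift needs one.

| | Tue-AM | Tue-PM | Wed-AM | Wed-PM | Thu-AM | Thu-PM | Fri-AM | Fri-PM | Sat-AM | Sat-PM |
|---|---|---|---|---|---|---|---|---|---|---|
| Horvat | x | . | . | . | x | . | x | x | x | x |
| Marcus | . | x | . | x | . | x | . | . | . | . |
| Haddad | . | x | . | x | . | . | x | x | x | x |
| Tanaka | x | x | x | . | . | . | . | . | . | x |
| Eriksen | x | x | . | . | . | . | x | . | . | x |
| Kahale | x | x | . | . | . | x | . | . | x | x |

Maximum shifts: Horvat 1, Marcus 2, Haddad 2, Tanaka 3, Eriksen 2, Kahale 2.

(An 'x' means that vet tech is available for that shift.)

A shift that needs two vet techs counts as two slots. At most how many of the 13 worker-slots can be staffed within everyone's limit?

Total capacity across all vet techs is 1+2+2+3+2+2 = 12, and 13 slots are needed, so at most 12 can be filled.
An assignment achieving 12: Tue-AM→Tanaka+Eriksen, Tue-PM→Tanaka, Wed-AM→Tanaka, Wed-PM→Marcus, Thu-AM→Horvat, Thu-PM→Marcus, Fri-AM→Haddad+Eriksen, Fri-PM→Haddad, Sat-AM→Kahale, Sat-PM→Kahale.
Loads: Horvat 1/1, Marcus 2/2, Haddad 2/2, Tanaka 3/3, Eriksen 2/2, Kahale 2/2.

12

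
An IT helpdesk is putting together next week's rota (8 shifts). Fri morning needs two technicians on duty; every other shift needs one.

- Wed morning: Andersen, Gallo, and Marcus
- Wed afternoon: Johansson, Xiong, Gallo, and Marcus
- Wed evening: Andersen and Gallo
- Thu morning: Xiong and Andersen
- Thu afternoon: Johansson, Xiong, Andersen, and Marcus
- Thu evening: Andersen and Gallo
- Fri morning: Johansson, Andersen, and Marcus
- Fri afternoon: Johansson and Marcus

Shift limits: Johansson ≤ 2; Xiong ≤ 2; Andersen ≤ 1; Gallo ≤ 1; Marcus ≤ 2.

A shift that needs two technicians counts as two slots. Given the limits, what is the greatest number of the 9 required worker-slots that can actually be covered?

Total capacity across all technicians is 2+2+1+1+2 = 8, and 9 slots are needed, so at most 8 can be filled.
An assignment achieving 8: Wed morning→Marcus, Wed afternoon→Xiong, Wed evening→Andersen, Thu morning→Xiong, Thu evening→Gallo, Fri morning→Johansson+Marcus, Fri afternoon→Johansson.
Loads: Johansson 2/2, Xiong 2/2, Andersen 1/1, Gallo 1/1, Marcus 2/2.

8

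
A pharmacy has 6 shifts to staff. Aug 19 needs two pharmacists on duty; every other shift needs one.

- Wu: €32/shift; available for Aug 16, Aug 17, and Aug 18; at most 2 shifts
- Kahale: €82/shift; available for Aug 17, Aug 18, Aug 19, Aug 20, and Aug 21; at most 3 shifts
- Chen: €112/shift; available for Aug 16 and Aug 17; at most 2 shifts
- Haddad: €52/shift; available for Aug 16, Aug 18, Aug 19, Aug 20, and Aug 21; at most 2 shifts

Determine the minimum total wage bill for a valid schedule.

€414

Aug 19 can only be covered by Kahale and Haddad, so that assignment is forced.
Picking the cheapest available pharmacist for each shift independently would cost €334, but that ignores the shift limits.
An optimal schedule: Aug 16→Wu, Aug 17→Wu, Aug 18→Haddad, Aug 19→Kahale+Haddad, Aug 20→Kahale, Aug 21→Kahale.
Total: 32 + 32 + 52 + 82 + 52 + 82 + 82 = €414.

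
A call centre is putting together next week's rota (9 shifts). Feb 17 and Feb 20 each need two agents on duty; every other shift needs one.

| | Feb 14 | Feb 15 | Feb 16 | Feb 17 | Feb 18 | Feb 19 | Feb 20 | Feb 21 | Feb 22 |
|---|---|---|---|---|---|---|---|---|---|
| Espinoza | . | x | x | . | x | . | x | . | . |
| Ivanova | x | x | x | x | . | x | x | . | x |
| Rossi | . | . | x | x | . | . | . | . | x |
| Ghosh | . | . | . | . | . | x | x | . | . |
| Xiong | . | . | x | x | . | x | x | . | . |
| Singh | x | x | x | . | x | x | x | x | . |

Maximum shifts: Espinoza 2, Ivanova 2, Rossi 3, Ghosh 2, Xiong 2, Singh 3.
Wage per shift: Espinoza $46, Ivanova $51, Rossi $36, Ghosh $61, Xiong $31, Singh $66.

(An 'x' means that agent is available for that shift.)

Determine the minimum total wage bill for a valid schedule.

Feb 21 can only be covered by Singh, so that assignment is forced.
Picking the cheapest available agent for each shift independently would cost $451, but that ignores the shift limits.
An optimal schedule: Feb 14→Ivanova, Feb 15→Espinoza, Feb 16→Rossi, Feb 17→Xiong+Rossi, Feb 18→Espinoza, Feb 19→Xiong, Feb 20→Ivanova+Ghosh, Feb 21→Singh, Feb 22→Rossi.
Total: 51 + 46 + 36 + 31 + 36 + 46 + 31 + 51 + 61 + 66 + 36 = $491.

$491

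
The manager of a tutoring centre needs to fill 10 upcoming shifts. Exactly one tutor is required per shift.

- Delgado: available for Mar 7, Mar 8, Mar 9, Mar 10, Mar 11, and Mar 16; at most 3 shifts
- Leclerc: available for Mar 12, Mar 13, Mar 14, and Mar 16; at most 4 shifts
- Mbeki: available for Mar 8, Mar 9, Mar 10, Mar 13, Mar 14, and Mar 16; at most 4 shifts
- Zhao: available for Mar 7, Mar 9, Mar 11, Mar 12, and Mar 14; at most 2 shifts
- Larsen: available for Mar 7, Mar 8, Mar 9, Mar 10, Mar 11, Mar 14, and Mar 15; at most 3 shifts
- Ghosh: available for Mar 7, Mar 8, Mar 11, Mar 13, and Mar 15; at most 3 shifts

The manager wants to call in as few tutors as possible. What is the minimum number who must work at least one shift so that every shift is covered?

10 slots to fill and no one can take more than 4, so at least ⌈10/4⌉ = 3 tutors are needed.
Delgado, Leclerc, and Larsen alone can cover everything: Mar 7→Delgado, Mar 8→Delgado, Mar 9→Delgado, Mar 10→Larsen, Mar 11→Larsen, Mar 12→Leclerc, Mar 13→Leclerc, Mar 14→Leclerc, Mar 15→Larsen, Mar 16→Leclerc.

3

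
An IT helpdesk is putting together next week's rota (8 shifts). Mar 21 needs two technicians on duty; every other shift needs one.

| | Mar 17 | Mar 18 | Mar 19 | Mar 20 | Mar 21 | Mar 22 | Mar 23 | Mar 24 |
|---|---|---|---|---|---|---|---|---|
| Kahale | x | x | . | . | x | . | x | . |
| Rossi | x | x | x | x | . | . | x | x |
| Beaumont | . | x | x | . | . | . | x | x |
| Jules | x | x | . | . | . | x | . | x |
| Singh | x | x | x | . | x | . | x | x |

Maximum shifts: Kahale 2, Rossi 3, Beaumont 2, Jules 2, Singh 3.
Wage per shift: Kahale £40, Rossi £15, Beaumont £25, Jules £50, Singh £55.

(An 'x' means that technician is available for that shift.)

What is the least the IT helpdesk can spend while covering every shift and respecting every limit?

Mar 20 can only be covered by Rossi, so that assignment is forced.
Mar 21 can only be covered by Kahale and Singh, so that assignment is forced.
Mar 22 can only be covered by Jules, so that assignment is forced.
Picking the cheapest available technician for each shift independently would cost £235, but that ignores the shift limits.
An optimal schedule: Mar 17→Kahale, Mar 18→Beaumont, Mar 19→Rossi, Mar 20→Rossi, Mar 21→Kahale+Singh, Mar 22→Jules, Mar 23→Rossi, Mar 24→Beaumont.
Total: 40 + 25 + 15 + 15 + 40 + 55 + 50 + 15 + 25 = £280.

£280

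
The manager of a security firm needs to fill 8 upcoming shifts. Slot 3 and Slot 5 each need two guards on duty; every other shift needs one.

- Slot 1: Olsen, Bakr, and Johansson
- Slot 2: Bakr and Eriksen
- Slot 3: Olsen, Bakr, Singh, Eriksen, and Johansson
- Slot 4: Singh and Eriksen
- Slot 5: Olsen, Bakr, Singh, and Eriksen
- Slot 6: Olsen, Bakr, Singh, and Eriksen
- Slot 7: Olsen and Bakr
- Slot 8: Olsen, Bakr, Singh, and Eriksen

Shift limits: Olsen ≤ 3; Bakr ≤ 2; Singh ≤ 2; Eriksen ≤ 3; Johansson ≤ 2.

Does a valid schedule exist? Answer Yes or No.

Yes

One valid schedule: Slot 1→Olsen, Slot 2→Bakr, Slot 3→Eriksen+Johansson, Slot 4→Singh, Slot 5→Singh+Eriksen, Slot 6→Olsen, Slot 7→Olsen, Slot 8→Bakr.
Loads: Olsen 3/3, Bakr 2/2, Singh 2/2, Eriksen 2/3, Johansson 1/2 — all within limits.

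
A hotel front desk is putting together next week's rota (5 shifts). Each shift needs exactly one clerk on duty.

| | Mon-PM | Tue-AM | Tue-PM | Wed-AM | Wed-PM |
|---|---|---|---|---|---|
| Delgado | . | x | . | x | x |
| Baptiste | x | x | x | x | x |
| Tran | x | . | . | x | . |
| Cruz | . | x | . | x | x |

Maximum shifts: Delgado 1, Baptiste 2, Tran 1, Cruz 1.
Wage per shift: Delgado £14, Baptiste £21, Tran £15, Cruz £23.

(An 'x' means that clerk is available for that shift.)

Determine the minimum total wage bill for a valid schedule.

Tue-PM can only be covered by Baptiste, so that assignment is forced.
Picking the cheapest available clerk for each shift independently would cost £78, but that ignores the shift limits.
An optimal schedule: Mon-PM→Baptiste, Tue-AM→Delgado, Tue-PM→Baptiste, Wed-AM→Tran, Wed-PM→Cruz.
Total: 21 + 14 + 21 + 15 + 23 = £94.

£94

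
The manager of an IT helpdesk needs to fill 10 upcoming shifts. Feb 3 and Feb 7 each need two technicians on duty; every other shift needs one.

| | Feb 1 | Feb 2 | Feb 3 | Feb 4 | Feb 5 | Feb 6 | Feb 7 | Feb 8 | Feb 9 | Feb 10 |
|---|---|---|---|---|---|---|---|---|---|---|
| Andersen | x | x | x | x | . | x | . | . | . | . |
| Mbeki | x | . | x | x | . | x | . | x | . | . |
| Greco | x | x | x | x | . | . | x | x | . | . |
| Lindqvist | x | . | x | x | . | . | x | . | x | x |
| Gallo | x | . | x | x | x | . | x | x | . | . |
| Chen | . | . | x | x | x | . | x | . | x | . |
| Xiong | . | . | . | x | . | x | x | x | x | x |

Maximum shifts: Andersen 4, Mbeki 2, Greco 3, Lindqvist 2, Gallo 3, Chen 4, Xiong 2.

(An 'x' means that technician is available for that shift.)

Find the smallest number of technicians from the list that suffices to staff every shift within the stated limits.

12 slots to fill and no one can take more than 4, so at least ⌈12/4⌉ = 3 technicians are needed.
Any 3 technicians together have capacity at most 4+4+3 = 11 < 12 slots, so 3 can never suffice.
Andersen, Mbeki, Lindqvist, and Chen alone can cover everything: Feb 1→Andersen, Feb 2→Andersen, Feb 3→Mbeki+Chen, Feb 4→Andersen, Feb 5→Chen, Feb 6→Andersen, Feb 7→Lindqvist+Chen, Feb 8→Mbeki, Feb 9→Chen, Feb 10→Lindqvist.

4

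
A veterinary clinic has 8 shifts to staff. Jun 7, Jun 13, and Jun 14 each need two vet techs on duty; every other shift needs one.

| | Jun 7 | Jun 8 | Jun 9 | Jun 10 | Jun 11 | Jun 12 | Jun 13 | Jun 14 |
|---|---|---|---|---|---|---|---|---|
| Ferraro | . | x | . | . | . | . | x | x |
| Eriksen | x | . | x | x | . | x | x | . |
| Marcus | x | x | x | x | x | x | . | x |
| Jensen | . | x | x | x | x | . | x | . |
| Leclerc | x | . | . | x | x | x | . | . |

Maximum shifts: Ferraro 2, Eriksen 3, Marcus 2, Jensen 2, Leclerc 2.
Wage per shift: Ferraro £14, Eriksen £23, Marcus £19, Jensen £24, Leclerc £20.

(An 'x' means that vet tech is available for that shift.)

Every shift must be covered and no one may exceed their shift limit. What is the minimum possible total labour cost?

£223

Jun 14 can only be covered by Ferraro and Marcus, so that assignment is forced.
Picking the cheapest available vet tech for each shift independently would cost £199, but that ignores the shift limits.
An optimal schedule: Jun 7→Eriksen+Marcus, Jun 8→Ferraro, Jun 9→Eriksen, Jun 10→Leclerc, Jun 11→Jensen, Jun 12→Leclerc, Jun 13→Eriksen+Jensen, Jun 14→Ferraro+Marcus.
Total: 23 + 19 + 14 + 23 + 20 + 24 + 20 + 23 + 24 + 14 + 19 = £223.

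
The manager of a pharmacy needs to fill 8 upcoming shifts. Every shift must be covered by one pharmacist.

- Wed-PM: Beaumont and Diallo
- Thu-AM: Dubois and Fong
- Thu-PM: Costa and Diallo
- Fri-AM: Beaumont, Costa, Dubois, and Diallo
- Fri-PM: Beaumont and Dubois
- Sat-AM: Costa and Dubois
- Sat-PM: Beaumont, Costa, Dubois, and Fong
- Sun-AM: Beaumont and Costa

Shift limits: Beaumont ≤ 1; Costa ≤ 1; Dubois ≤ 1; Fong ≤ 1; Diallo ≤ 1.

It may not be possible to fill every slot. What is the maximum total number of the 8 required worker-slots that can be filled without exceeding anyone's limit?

5

Total capacity across all pharmacists is 1+1+1+1+1 = 5, and 8 slots are needed, so at most 5 can be filled.
An assignment achieving 5: Wed-PM→Beaumont, Thu-AM→Dubois, Thu-PM→Costa, Fri-AM→Diallo, Sat-PM→Fong.
Loads: Beaumont 1/1, Costa 1/1, Dubois 1/1, Fong 1/1, Diallo 1/1.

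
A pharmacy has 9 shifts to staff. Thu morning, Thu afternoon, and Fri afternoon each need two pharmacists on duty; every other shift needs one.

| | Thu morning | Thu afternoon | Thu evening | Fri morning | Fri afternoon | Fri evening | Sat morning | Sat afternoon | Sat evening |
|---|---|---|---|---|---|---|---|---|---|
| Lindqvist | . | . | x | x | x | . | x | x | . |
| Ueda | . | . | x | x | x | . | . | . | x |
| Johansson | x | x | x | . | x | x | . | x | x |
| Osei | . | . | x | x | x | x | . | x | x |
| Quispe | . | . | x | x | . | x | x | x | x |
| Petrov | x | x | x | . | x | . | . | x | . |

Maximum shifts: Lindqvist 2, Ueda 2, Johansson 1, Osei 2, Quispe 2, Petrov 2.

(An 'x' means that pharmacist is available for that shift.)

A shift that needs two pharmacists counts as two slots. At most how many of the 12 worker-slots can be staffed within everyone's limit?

Total capacity across all pharmacists is 2+2+1+2+2+2 = 11, and 12 slots are needed, so at most 11 can be filled.
An assignment achieving 11: Thu morning→Johansson+Petrov, Thu afternoon→Petrov, Thu evening→Quispe, Fri morning→Lindqvist, Fri afternoon→Ueda+Osei, Fri evening→Osei, Sat morning→Lindqvist, Sat afternoon→Quispe, Sat evening→Ueda.
Loads: Lindqvist 2/2, Ueda 2/2, Johansson 1/1, Osei 2/2, Quispe 2/2, Petrov 2/2.

11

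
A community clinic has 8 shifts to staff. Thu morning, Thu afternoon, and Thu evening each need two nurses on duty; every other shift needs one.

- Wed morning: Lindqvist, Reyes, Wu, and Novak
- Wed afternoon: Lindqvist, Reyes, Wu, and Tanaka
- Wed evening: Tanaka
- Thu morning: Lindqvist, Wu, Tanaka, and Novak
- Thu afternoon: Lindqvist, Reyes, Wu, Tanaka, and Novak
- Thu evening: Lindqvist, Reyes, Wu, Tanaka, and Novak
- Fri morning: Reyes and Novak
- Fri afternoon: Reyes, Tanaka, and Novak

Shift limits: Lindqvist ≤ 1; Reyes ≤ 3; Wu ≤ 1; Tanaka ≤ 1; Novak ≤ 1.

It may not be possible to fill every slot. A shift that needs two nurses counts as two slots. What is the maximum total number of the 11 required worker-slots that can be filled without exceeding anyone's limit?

Total capacity across all nurses is 1+3+1+1+1 = 7, and 11 slots are needed, so at most 7 can be filled.
An assignment achieving 7: Wed morning→Lindqvist, Wed afternoon→Reyes, Wed evening→Tanaka, Thu morning→Wu+Novak, Fri morning→Reyes, Fri afternoon→Reyes.
Loads: Lindqvist 1/1, Reyes 3/3, Wu 1/1, Tanaka 1/1, Novak 1/1.

7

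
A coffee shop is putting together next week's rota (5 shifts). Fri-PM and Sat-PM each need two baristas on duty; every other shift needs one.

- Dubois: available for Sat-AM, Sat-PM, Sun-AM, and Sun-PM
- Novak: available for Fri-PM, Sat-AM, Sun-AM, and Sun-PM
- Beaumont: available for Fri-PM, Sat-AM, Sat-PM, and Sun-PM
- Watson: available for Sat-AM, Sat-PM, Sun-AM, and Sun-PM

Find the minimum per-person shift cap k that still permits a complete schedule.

2

With 4 baristas and 7 worker-slots to fill, someone must work at least ⌈7/4⌉ = 2 shifts, so k ≥ 2.
k = 2 works: Fri-PM→Novak+Beaumont, Sat-AM→Novak, Sat-PM→Dubois+Beaumont, Sun-AM→Dubois, Sun-PM→Watson.
Loads: Dubois 2, Novak 2, Beaumont 2, Watson 1 — all ≤ 2.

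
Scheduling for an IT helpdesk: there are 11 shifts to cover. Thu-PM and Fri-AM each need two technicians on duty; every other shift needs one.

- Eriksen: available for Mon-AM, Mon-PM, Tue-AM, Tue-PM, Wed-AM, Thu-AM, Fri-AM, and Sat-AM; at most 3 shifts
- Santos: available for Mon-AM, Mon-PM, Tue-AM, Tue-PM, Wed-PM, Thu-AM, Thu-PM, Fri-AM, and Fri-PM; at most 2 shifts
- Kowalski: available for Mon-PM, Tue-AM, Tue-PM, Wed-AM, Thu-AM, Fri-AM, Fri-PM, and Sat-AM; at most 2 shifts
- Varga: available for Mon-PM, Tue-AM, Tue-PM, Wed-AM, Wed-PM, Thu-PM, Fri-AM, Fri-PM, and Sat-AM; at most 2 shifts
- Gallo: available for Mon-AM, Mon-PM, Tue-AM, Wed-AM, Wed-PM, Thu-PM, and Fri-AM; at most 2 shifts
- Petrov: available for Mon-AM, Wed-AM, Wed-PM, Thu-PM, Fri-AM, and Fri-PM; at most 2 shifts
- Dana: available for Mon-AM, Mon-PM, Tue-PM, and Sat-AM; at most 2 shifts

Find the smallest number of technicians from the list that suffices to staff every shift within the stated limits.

6

13 slots to fill and no one can take more than 3, so at least ⌈13/3⌉ = 5 technicians are needed.
Any 5 technicians together have capacity at most 3+2+2+2+2 = 11 < 13 slots, so 5 can never suffice.
Eriksen, Santos, Kowalski, Varga, Gallo, and Petrov alone can cover everything: Mon-AM→Eriksen, Mon-PM→Kowalski, Tue-AM→Varga, Tue-PM→Santos, Wed-AM→Varga, Wed-PM→Santos, Thu-AM→Eriksen, Thu-PM→Gallo+Petrov, Fri-AM→Gallo+Petrov, Fri-PM→Kowalski, Sat-AM→Eriksen.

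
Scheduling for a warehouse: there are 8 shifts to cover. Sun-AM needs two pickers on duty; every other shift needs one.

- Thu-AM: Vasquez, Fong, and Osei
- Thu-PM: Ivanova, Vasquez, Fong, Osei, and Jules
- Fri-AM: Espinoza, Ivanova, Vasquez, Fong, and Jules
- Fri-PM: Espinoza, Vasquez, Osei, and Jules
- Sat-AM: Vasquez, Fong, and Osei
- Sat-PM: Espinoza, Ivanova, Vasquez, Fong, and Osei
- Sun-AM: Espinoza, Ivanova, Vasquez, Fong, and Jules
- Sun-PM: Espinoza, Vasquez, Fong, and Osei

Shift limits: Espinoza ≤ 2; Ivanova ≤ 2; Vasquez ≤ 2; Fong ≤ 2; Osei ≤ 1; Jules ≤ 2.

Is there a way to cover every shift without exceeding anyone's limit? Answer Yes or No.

Yes

One valid schedule: Thu-AM→Vasquez, Thu-PM→Ivanova, Fri-AM→Ivanova, Fri-PM→Espinoza, Sat-AM→Vasquez, Sat-PM→Fong, Sun-AM→Fong+Jules, Sun-PM→Espinoza.
Loads: Espinoza 2/2, Ivanova 2/2, Vasquez 2/2, Fong 2/2, Osei 0/1, Jules 1/2 — all within limits.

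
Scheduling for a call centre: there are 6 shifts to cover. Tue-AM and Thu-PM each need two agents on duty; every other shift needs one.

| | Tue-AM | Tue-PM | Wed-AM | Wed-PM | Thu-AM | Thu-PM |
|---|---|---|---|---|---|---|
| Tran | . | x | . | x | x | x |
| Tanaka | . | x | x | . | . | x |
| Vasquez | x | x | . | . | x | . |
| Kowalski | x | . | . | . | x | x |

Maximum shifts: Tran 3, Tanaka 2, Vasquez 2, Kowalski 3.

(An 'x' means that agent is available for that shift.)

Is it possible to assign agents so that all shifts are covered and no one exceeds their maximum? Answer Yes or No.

Yes

Tue-AM can only be covered by Vasquez and Kowalski, so that assignment is forced.
Wed-AM can only be covered by Tanaka, so that assignment is forced.
Wed-PM can only be covered by Tran, so that assignment is forced.
One valid schedule: Tue-AM→Vasquez+Kowalski, Tue-PM→Tran, Wed-AM→Tanaka, Wed-PM→Tran, Thu-AM→Tran, Thu-PM→Tanaka+Kowalski.
Loads: Tran 3/3, Tanaka 2/2, Vasquez 1/2, Kowalski 2/3 — all within limits.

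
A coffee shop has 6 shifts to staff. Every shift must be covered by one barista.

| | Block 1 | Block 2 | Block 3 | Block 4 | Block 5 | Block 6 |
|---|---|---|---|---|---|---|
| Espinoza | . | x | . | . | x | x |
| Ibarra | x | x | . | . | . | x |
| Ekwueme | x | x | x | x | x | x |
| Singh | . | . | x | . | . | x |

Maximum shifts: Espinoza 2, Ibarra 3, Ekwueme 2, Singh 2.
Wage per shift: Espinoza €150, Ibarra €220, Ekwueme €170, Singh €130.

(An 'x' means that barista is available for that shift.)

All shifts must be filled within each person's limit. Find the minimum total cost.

€900

Block 4 can only be covered by Ekwueme, so that assignment is forced.
Picking the cheapest available barista for each shift independently would cost €900, and that bound is achievable.
An optimal schedule: Block 1→Ekwueme, Block 2→Espinoza, Block 3→Singh, Block 4→Ekwueme, Block 5→Espinoza, Block 6→Singh.
Total: 170 + 150 + 130 + 170 + 150 + 130 = €900.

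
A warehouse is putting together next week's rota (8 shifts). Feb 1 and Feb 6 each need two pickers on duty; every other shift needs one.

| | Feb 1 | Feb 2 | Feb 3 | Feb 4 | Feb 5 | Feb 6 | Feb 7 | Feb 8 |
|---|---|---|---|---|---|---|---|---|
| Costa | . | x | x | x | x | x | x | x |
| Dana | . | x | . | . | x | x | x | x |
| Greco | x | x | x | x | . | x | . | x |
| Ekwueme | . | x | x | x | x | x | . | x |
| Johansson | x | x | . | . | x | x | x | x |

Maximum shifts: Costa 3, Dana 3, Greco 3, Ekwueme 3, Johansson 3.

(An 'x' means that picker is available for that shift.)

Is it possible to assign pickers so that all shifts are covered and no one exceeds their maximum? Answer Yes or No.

Feb 1 can only be covered by Greco and Johansson, so that assignment is forced.
One valid schedule: Feb 1→Greco+Johansson, Feb 2→Dana, Feb 3→Costa, Feb 4→Costa, Feb 5→Dana, Feb 6→Greco+Ekwueme, Feb 7→Costa, Feb 8→Dana.
Loads: Costa 3/3, Dana 3/3, Greco 2/3, Ekwueme 1/3, Johansson 1/3 — all within limits.

Yes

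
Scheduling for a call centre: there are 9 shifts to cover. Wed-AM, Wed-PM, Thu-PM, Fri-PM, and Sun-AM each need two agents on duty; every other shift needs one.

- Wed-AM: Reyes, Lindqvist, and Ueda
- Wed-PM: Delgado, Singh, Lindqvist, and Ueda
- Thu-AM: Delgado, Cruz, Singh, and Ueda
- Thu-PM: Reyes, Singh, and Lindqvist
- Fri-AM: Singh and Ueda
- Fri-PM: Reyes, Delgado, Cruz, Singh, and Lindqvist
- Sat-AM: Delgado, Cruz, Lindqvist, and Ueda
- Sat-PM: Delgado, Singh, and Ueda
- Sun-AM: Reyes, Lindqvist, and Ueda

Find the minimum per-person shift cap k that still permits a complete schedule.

3

With 6 agents and 14 worker-slots to fill, someone must work at least ⌈14/6⌉ = 3 shifts, so k ≥ 3.
k = 3 works: Wed-AM→Reyes+Lindqvist, Wed-PM→Singh+Ueda, Thu-AM→Delgado, Thu-PM→Reyes+Singh, Fri-AM→Singh, Fri-PM→Cruz+Lindqvist, Sat-AM→Delgado, Sat-PM→Delgado, Sun-AM→Reyes+Lindqvist.
Loads: Reyes 3, Delgado 3, Cruz 1, Singh 3, Lindqvist 3, Ueda 1 — all ≤ 3.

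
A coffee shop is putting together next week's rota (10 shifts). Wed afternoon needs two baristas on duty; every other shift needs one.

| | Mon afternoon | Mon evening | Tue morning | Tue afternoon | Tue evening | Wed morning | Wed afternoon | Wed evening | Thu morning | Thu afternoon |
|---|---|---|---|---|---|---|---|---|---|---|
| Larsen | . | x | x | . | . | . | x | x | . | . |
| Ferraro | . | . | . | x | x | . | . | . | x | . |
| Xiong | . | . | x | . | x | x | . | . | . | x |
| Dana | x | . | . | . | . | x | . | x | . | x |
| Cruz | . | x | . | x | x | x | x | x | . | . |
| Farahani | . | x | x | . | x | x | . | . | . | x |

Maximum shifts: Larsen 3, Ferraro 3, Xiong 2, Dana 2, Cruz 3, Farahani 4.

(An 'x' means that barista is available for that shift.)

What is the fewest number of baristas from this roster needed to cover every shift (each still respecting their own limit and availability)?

4

11 slots to fill and no one can take more than 4, so at least ⌈11/4⌉ = 3 baristas are needed.
Any 3 baristas together have capacity at most 4+3+3 = 10 < 11 slots, so 3 can never suffice.
Larsen, Ferraro, Dana, and Cruz alone can cover everything: Mon afternoon→Dana, Mon evening→Larsen, Tue morning→Larsen, Tue afternoon→Ferraro, Tue evening→Ferraro, Wed morning→Cruz, Wed afternoon→Larsen+Cruz, Wed evening→Cruz, Thu morning→Ferraro, Thu afternoon→Dana.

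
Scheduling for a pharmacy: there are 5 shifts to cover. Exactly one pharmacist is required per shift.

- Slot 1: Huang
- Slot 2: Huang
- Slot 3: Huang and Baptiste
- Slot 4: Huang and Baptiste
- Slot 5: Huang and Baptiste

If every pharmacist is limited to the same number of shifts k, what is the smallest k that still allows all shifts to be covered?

3

With 2 pharmacists and 5 worker-slots to fill, someone must work at least ⌈5/2⌉ = 3 shifts, so k ≥ 3.
k = 3 works: Slot 1→Huang, Slot 2→Huang, Slot 3→Huang, Slot 4→Baptiste, Slot 5→Baptiste.
Loads: Huang 3, Baptiste 2 — all ≤ 3.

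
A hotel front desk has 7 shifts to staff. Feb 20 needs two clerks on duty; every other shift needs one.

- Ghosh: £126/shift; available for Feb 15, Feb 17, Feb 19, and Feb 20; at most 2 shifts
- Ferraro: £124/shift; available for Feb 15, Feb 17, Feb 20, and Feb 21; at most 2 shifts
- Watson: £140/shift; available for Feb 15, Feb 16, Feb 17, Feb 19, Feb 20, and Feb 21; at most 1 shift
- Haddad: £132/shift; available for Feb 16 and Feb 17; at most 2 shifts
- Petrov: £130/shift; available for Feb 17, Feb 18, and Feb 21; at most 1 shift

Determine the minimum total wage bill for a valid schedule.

£1034

Feb 18 can only be covered by Petrov, so that assignment is forced.
Picking the cheapest available clerk for each shift independently would cost £1010, but that ignores the shift limits.
An optimal schedule: Feb 15→Ghosh, Feb 16→Haddad, Feb 17→Haddad, Feb 18→Petrov, Feb 19→Ghosh, Feb 20→Ferraro+Watson, Feb 21→Ferraro.
Total: 126 + 132 + 132 + 130 + 126 + 124 + 140 + 124 = £1034.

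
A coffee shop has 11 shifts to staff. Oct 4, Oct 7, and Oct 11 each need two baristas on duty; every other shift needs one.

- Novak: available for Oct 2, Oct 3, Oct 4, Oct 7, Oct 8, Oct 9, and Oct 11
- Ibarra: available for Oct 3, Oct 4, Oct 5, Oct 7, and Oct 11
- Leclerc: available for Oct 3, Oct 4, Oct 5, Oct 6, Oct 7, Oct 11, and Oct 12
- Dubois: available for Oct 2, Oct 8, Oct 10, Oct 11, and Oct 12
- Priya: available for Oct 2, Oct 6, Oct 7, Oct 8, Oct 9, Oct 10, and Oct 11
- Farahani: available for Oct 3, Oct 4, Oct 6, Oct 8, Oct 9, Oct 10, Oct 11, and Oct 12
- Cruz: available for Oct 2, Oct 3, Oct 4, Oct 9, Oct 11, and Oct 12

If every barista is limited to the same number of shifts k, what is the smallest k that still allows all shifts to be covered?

With 7 baristas and 14 worker-slots to fill, someone must work at least ⌈14/7⌉ = 2 shifts, so k ≥ 2.
k = 2 works: Oct 2→Novak, Oct 3→Farahani, Oct 4→Farahani+Cruz, Oct 5→Ibarra, Oct 6→Leclerc, Oct 7→Ibarra+Priya, Oct 8→Novak, Oct 9→Priya, Oct 10→Dubois, Oct 11→Dubois+Cruz, Oct 12→Leclerc.
Loads: Novak 2, Ibarra 2, Leclerc 2, Dubois 2, Priya 2, Farahani 2, Cruz 2 — all ≤ 2.

2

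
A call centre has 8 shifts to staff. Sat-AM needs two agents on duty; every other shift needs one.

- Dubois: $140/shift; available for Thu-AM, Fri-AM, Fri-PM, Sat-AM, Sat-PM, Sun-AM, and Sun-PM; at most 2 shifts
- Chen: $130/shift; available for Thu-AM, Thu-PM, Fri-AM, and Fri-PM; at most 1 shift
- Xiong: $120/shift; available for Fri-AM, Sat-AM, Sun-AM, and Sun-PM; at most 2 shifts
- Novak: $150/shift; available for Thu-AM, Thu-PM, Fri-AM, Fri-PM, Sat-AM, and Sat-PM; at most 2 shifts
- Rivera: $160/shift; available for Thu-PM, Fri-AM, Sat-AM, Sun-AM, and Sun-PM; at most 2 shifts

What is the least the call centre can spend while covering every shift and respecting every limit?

Picking the cheapest available agent for each shift independently would cost $1150, but that ignores the shift limits.
An optimal schedule: Thu-AM→Dubois, Thu-PM→Chen, Fri-AM→Rivera, Fri-PM→Novak, Sat-AM→Novak+Rivera, Sat-PM→Dubois, Sun-AM→Xiong, Sun-PM→Xiong.
Total: 140 + 130 + 160 + 150 + 150 + 160 + 140 + 120 + 120 = $1270.

$1270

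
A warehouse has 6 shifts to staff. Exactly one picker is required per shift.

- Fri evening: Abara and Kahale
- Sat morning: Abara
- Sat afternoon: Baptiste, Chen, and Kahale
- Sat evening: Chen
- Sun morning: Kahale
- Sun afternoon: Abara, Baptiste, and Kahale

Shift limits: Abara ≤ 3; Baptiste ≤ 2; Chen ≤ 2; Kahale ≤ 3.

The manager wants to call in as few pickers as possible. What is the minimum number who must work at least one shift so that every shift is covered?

3

6 slots to fill and no one can take more than 3, so at least ⌈6/3⌉ = 2 pickers are needed.
Shifts {Sat morning, Sat evening, Sun morning} need 3 slots, but among the pickers available for them (Abara, Chen, and Kahale) any 2 together supply at most 2. So 2 pickers are not enough.
Abara, Chen, and Kahale alone can cover everything: Fri evening→Abara, Sat morning→Abara, Sat afternoon→Chen, Sat evening→Chen, Sun morning→Kahale, Sun afternoon→Abara.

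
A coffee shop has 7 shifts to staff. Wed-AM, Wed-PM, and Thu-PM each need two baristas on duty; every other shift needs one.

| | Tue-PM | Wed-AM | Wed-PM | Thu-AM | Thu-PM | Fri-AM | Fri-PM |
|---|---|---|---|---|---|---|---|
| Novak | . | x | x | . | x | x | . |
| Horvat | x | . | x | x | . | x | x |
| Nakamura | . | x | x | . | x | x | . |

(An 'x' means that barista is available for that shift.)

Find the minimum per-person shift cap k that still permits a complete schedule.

4

With 3 baristas and 10 worker-slots to fill, someone must work at least ⌈10/3⌉ = 4 shifts, so k ≥ 4.
k = 4 works: Tue-PM→Horvat, Wed-AM→Novak+Nakamura, Wed-PM→Novak+Horvat, Thu-AM→Horvat, Thu-PM→Novak+Nakamura, Fri-AM→Novak, Fri-PM→Horvat.
Loads: Novak 4, Horvat 4, Nakamura 2 — all ≤ 4.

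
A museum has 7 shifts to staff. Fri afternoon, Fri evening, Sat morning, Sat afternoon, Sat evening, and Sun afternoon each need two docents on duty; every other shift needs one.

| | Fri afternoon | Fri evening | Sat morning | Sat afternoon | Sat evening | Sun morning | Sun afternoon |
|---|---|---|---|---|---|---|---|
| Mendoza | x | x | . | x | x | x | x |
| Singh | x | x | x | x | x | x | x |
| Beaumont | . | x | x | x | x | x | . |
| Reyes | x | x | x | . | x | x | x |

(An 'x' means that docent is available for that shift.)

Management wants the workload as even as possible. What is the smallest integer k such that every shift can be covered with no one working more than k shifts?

With 4 docents and 13 worker-slots to fill, someone must work at least ⌈13/4⌉ = 4 shifts, so k ≥ 4.
k = 4 works: Fri afternoon→Mendoza+Singh, Fri evening→Beaumont+Reyes, Sat morning→Singh+Beaumont, Sat afternoon→Mendoza+Singh, Sat evening→Beaumont+Reyes, Sun morning→Mendoza, Sun afternoon→Mendoza+Singh.
Loads: Mendoza 4, Singh 4, Beaumont 3, Reyes 2 — all ≤ 4.

4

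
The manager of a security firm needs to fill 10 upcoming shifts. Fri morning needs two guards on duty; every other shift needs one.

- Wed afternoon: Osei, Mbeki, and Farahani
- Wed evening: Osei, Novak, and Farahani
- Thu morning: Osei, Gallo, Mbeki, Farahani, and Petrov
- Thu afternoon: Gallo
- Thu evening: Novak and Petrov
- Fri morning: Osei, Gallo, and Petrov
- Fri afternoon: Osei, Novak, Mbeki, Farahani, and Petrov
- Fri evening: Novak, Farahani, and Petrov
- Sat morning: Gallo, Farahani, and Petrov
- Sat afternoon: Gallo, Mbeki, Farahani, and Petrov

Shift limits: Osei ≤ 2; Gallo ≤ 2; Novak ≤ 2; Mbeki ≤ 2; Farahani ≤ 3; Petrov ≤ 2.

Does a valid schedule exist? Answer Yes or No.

Yes

Thu afternoon can only be covered by Gallo, so that assignment is forced.
One valid schedule: Wed afternoon→Osei, Wed evening→Osei, Thu morning→Mbeki, Thu afternoon→Gallo, Thu evening→Novak, Fri morning→Gallo+Petrov, Fri afternoon→Farahani, Fri evening→Novak, Sat morning→Farahani, Sat afternoon→Mbeki.
Loads: Osei 2/2, Gallo 2/2, Novak 2/2, Mbeki 2/2, Farahani 2/3, Petrov 1/2 — all within limits.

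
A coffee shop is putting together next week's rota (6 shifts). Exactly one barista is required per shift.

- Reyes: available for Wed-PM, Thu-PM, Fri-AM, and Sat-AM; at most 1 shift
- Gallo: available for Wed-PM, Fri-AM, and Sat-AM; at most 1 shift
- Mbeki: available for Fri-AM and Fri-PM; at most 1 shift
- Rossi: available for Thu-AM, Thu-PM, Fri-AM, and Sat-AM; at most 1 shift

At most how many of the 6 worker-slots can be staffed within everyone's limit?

4

Total capacity across all baristas is 1+1+1+1 = 4, and 6 slots are needed, so at most 4 can be filled.
An assignment achieving 4: Wed-PM→Reyes, Thu-AM→Rossi, Fri-PM→Mbeki, Sat-AM→Gallo.
Loads: Reyes 1/1, Gallo 1/1, Mbeki 1/1, Rossi 1/1.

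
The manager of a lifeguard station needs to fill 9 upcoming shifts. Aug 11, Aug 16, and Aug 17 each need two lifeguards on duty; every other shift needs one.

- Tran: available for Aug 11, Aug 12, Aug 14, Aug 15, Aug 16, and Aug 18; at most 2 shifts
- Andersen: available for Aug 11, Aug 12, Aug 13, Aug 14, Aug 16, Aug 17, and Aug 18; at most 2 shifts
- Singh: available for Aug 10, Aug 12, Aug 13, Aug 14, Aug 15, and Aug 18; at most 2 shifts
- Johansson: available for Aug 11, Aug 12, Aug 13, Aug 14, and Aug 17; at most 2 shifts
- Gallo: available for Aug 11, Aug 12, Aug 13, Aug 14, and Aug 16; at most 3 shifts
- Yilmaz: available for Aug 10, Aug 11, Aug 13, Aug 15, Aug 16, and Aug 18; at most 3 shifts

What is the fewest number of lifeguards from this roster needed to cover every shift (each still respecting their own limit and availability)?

12 slots to fill and no one can take more than 3, so at least ⌈12/3⌉ = 4 lifeguards are needed.
Any 4 lifeguards together have capacity at most 3+3+2+2 = 10 < 12 slots, so 4 can never suffice.
Tran, Andersen, Johansson, Gallo, and Yilmaz alone can cover everything: Aug 10→Yilmaz, Aug 11→Gallo+Yilmaz, Aug 12→Andersen, Aug 13→Johansson, Aug 14→Gallo, Aug 15→Tran, Aug 16→Gallo+Yilmaz, Aug 17→Andersen+Johansson, Aug 18→Tran.

5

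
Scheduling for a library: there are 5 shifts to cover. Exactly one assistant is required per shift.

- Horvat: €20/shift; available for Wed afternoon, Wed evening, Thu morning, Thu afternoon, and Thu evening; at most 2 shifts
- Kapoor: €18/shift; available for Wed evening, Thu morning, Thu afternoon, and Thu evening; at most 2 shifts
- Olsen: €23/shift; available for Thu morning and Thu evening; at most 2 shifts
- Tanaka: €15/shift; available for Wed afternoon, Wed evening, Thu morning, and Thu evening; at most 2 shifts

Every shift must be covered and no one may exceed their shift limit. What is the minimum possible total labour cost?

Picking the cheapest available assistant for each shift independently would cost €78, but that ignores the shift limits.
An optimal schedule: Wed afternoon→Tanaka, Wed evening→Tanaka, Thu morning→Kapoor, Thu afternoon→Kapoor, Thu evening→Horvat.
Total: 15 + 15 + 18 + 18 + 20 = €86.

€86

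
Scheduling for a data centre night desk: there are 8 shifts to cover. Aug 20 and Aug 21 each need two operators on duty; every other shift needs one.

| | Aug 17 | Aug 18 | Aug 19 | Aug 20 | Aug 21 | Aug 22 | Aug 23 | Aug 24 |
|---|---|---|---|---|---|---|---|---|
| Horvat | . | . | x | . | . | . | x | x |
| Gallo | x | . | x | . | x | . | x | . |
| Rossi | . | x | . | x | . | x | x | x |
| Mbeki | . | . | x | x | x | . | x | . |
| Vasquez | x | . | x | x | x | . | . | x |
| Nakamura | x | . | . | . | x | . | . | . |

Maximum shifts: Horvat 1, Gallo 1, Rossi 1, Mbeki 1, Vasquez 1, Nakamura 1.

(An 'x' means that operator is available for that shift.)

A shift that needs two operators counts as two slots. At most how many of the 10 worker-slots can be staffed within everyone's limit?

Total capacity across all operators is 1+1+1+1+1+1 = 6, and 10 slots are needed, so at most 6 can be filled.
An assignment achieving 6: Aug 17→Gallo, Aug 18→Rossi, Aug 20→Mbeki+Vasquez, Aug 21→Nakamura, Aug 24→Horvat.
Loads: Horvat 1/1, Gallo 1/1, Rossi 1/1, Mbeki 1/1, Vasquez 1/1, Nakamura 1/1.

6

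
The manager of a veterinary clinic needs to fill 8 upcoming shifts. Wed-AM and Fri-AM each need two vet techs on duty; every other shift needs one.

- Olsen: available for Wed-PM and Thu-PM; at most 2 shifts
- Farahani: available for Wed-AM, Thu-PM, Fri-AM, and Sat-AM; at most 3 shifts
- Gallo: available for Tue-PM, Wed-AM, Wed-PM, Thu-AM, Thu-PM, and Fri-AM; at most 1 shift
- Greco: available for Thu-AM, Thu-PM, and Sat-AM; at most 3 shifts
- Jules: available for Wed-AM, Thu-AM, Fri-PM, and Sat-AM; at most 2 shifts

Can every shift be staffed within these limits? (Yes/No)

No

Total capacity is 11 and 10 slots are needed, so capacity alone doesn't rule it out.
Shifts {Tue-PM, Fri-AM} need 3 worker-slots in total, but the vet techs available for any of those shifts (Farahani and Gallo) can supply at most 2 among them. So no valid schedule exists.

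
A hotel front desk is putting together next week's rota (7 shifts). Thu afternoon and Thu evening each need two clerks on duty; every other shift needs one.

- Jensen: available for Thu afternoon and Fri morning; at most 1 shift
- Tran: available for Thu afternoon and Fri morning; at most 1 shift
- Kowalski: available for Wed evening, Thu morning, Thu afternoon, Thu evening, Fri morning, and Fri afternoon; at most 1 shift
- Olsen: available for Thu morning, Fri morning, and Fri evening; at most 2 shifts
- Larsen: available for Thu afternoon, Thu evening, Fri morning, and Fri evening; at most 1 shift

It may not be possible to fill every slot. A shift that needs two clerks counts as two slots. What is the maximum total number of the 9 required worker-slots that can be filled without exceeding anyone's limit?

6

Total capacity across all clerks is 1+1+1+2+1 = 6, and 9 slots are needed, so at most 6 can be filled.
An assignment achieving 6: Wed evening→Kowalski, Thu morning→Olsen, Thu afternoon→Jensen+Tran, Thu evening→Larsen, Fri evening→Olsen.
Loads: Jensen 1/1, Tran 1/1, Kowalski 1/1, Olsen 2/2, Larsen 1/1.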